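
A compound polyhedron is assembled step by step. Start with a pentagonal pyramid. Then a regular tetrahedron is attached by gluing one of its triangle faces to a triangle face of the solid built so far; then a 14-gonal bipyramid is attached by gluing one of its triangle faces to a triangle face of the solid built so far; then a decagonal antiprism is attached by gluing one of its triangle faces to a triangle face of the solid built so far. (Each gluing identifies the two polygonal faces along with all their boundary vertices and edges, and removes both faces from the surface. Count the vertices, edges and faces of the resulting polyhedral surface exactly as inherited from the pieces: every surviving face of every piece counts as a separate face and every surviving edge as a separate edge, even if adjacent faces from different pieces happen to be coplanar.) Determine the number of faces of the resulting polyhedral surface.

54

A pentagonal pyramid: V=6, E=10, F=6.
Attach a regular tetrahedron (V=4, E=6, F=4) along a 3-gon: merge 3 vertices and 3 edges, delete both glued faces → V=7, E=13, F=8.
Attach a 14-gonal bipyramid (V=16, E=42, F=28) along a 3-gon: merge 3 vertices and 3 edges, delete both glued faces → V=20, E=52, F=34.
Attach a decagonal antiprism (V=20, E=40, F=22) along a 3-gon: merge 3 vertices and 3 edges, delete both glued faces → V=37, E=89, F=54.
Check: V − E + F = 37 − 89 + 54 = 2.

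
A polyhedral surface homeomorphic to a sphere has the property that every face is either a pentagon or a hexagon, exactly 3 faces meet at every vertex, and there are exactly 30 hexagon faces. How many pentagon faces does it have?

Let x be the number of pentagons; then F = 30 + x.
Edge–face incidences: 2E = 6·30 + 5·x = 180 + 5x.
Every vertex has degree 3, so 3V = 2E.
Euler: V − E + F = 2 ⇒ (2E)/3 − E + (30 + x) = 2.
Multiply by 6: 2·(2E) − 3·(2E) + 6·(30 + x) = 12, i.e. 180 + 6x − (180 + 5x) = 12.
Collecting terms: x = 12.
Then 2E = 180 + 5·12 = 240, so E = 120, V = 2E/3 = 80, F = 30 + 12 = 42.

12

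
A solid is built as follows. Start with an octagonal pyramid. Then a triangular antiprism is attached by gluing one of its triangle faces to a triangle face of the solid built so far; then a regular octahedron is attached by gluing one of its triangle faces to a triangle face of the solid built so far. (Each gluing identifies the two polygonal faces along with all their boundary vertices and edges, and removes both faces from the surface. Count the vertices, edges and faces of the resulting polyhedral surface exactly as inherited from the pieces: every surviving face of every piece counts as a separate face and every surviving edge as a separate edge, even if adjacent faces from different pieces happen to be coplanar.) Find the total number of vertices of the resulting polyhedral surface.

15

An octagonal pyramid: V=9, E=16, F=9.
Attach a triangular antiprism (V=6, E=12, F=8) along a 3-gon: merge 3 vertices and 3 edges, delete both glued faces → V=12, E=25, F=15.
Attach a regular octahedron (V=6, E=12, F=8) along a 3-gon: merge 3 vertices and 3 edges, delete both glued faces → V=15, E=34, F=21.
Check: V − E + F = 15 − 34 + 21 = 2.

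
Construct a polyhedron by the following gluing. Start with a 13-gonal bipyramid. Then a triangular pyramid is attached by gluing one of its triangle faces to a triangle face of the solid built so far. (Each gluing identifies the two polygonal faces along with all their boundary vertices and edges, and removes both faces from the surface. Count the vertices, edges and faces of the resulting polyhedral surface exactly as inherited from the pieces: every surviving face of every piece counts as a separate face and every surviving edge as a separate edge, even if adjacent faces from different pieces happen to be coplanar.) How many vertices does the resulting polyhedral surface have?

A 13-gonal bipyramid: V=15, E=39, F=26.
Attach a triangular pyramid (V=4, E=6, F=4) along a 3-gon: merge 3 vertices and 3 edges, delete both glued faces → V=16, E=42, F=28.
Check: V − E + F = 16 − 42 + 28 = 2.

16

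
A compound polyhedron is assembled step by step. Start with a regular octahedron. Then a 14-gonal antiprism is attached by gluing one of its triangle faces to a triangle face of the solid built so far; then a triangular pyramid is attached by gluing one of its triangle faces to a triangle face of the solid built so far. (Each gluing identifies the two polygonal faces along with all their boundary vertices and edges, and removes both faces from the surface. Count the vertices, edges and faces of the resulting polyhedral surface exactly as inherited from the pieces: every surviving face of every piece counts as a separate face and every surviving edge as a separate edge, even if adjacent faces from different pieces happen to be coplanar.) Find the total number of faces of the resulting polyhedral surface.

A regular octahedron: V=6, E=12, F=8.
Attach a 14-gonal antiprism (V=28, E=56, F=30) along a 3-gon: merge 3 vertices and 3 edges, delete both glued faces → V=31, E=65, F=36.
Attach a triangular pyramid (V=4, E=6, F=4) along a 3-gon: merge 3 vertices and 3 edges, delete both glued faces → V=32, E=68, F=38.
Check: V − E + F = 32 − 68 + 38 = 2.

38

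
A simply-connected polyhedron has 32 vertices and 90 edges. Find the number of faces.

Here V − E + F = 2.
F = 2 − V + E = 2 − 32 + 90 = 60.

60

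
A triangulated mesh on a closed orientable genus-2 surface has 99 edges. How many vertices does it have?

31

χ = 2 − 2·2 = -2, and every face is a triangle so 3F = 2E.
F = 2E/3 = 66. Then V = -2 + E − F = -2 + 99 − 66 = 31.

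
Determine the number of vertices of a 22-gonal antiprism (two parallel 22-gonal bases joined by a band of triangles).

An antiprism on an n-gon has two n-gon caps and 2n triangles: V = 2·22 = 44, E = 4·22 = 88, F = 2·22 + 2 = 46.

44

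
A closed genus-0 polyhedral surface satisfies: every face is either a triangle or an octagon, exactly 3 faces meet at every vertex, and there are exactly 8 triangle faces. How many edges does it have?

36

Let x be the number of octagons; then F = 8 + x.
Edge–face incidences: 2E = 3·8 + 8·x = 24 + 8x.
Every vertex has degree 3, so 3V = 2E.
Euler: V − E + F = 2 ⇒ (2E)/3 − E + (8 + x) = 2.
Multiply by 6: 2·(2E) − 3·(2E) + 6·(8 + x) = 12, i.e. 48 + 6x − (24 + 8x) = 12.
Collecting terms: −2x + 24 = 12, so −2x = −12, so x = 6.
Then 2E = 24 + 8·6 = 72, so E = 36, V = 2E/3 = 24, F = 8 + 6 = 14.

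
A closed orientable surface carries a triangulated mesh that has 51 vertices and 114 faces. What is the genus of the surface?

Every face is a triangle, so 2E = 3·114 = 342, giving E = 171.
χ = V − E + F = 51 − 171 + 114 = -6.
For a closed orientable surface χ = 2 − 2g, so g = (2 − (-6))/2 = 4.

4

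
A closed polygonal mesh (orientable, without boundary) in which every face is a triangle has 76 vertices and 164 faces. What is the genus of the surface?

Every face is a triangle, so 2E = 3·164 = 492, giving E = 246.
χ = V − E + F = 76 − 246 + 164 = -6.
For a closed orientable surface χ = 2 − 2g, so g = (2 − (-6))/2 = 4.

4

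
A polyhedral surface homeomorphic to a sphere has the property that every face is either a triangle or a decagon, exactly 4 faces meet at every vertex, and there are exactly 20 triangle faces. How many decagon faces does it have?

Let x be the number of decagons; then F = 20 + x.
Edge–face incidences: 2E = 3·20 + 10·x = 60 + 10x.
Every vertex has degree 4, so 4V = 2E.
Euler: V − E + F = 2 ⇒ (2E)/4 − E + (20 + x) = 2.
Multiply by 8: 2·(2E) − 4·(2E) + 8·(20 + x) = 16, i.e. 160 + 8x − 2·(60 + 10x) = 16.
Collecting terms: −12x + 40 = 16, so −12x = −24, so x = 2.
Then 2E = 60 + 10·2 = 80, so E = 40, V = 2E/4 = 20, F = 20 + 2 = 22.

2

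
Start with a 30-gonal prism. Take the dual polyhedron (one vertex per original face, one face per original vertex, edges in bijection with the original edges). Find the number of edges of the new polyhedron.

90

The base solid has V = 60, E = 90, F = 32.
The dual swaps V and F and preserves E: V′ = F = 32, E′ = E = 90, F′ = V = 60.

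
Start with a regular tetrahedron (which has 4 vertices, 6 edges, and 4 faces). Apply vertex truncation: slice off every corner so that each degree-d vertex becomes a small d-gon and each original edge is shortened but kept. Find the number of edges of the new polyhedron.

18

Truncation replaces each original edge-end by a new vertex, so V′ = 2E = 12.
Each original edge survives, and each old vertex of degree d contributes d new edges; summing degrees gives Σd = 2E, so E′ = E + 2E = 3E = 18.
Each original face survives and each original vertex becomes one new face: F′ = F + V = 8.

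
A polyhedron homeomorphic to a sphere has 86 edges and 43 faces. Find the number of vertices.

45

Here V − E + F = 2.
V = 2 + E − F = 2 + 86 − 43 = 45.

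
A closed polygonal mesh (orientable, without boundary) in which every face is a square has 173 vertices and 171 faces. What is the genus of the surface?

0

Every face is a square, so 2E = 4·171 = 684, giving E = 342.
χ = V − E + F = 173 − 342 + 171 = 2.
For a closed orientable surface χ = 2 − 2g, so g = (2 − (2))/2 = 0.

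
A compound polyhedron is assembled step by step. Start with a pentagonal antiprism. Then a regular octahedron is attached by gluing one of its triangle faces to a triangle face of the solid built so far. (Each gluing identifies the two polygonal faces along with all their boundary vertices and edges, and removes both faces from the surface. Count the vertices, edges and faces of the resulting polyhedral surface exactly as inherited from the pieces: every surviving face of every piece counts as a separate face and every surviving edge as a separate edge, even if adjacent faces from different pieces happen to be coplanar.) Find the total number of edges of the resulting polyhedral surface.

A pentagonal antiprism: V=10, E=20, F=12.
Attach a regular octahedron (V=6, E=12, F=8) along a 3-gon: merge 3 vertices and 3 edges, delete both glued faces → V=13, E=29, F=18.
Check: V − E + F = 13 − 29 + 18 = 2.

29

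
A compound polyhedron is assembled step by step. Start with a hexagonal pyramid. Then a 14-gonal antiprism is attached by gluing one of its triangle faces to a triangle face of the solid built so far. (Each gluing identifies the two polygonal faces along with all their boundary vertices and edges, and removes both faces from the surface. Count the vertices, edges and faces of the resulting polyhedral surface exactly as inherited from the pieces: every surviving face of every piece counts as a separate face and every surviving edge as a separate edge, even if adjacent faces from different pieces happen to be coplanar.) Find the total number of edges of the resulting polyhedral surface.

A hexagonal pyramid: V=7, E=12, F=7.
Attach a 14-gonal antiprism (V=28, E=56, F=30) along a 3-gon: merge 3 vertices and 3 edges, delete both glued faces → V=32, E=65, F=35.
Check: V − E + F = 32 − 65 + 35 = 2.

65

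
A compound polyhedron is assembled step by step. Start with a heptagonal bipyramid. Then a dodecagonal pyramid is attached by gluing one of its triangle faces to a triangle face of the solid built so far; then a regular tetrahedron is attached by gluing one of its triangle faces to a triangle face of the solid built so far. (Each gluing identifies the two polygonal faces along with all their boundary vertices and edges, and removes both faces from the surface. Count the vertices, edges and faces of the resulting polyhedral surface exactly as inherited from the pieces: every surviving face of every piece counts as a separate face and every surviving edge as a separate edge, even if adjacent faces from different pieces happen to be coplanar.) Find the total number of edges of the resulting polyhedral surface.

45

A heptagonal bipyramid: V=9, E=21, F=14.
Attach a dodecagonal pyramid (V=13, E=24, F=13) along a 3-gon: merge 3 vertices and 3 edges, delete both glued faces → V=19, E=42, F=25.
Attach a regular tetrahedron (V=4, E=6, F=4) along a 3-gon: merge 3 vertices and 3 edges, delete both glued faces → V=20, E=45, F=27.
Check: V − E + F = 20 − 45 + 27 = 2.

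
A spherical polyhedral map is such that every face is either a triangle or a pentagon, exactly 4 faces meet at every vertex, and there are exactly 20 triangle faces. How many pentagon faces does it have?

Let x be the number of pentagons; then F = 20 + x.
Edge–face incidences: 2E = 3·20 + 5·x = 60 + 5x.
Every vertex has degree 4, so 4V = 2E.
Euler: V − E + F = 2 ⇒ (2E)/4 − E + (20 + x) = 2.
Multiply by 8: 2·(2E) − 4·(2E) + 8·(20 + x) = 16, i.e. 160 + 8x − 2·(60 + 5x) = 16.
Collecting terms: −2x + 40 = 16, so −2x = −24, so x = 12.
Then 2E = 60 + 5·12 = 120, so E = 60, V = 2E/4 = 30, F = 20 + 12 = 32.

12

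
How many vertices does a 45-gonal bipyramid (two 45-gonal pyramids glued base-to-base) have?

47

A bipyramid over an n-gon has 2n triangular faces and n + 2 vertices: V = 45 + 2 = 47, E = 3·45 = 135, F = 2·45 = 90.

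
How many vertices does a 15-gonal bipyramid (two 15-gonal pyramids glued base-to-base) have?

A bipyramid over an n-gon has 2n triangular faces and n + 2 vertices: V = 15 + 2 = 17, E = 3·15 = 45, F = 2·15 = 30.
Check: V − E + F = 17 − 45 + 30 = 2.

17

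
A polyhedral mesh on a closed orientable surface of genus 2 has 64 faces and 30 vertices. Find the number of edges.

96

For a closed orientable surface of genus 2, χ = 2 − 2·2 = -2.
E = V + F − (-2) = 30 + 64 − (-2) = 96.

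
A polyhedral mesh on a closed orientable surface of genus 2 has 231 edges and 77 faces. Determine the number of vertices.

152

For a closed orientable surface of genus 2, χ = 2 − 2·2 = -2.
V = -2 + E − F = -2 + 231 − 77 = 152.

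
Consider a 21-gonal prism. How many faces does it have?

23

A prism on an n-gon has two n-gon bases and n rectangular sides: V = 2·21 = 42, E = 3·21 = 63, F = 21 + 2 = 23.
Check: V − E + F = 42 − 63 + 23 = 2.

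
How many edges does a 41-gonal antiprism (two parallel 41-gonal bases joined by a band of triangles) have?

164

An antiprism on an n-gon has two n-gon caps and 2n triangles: V = 2·41 = 82, E = 4·41 = 164, F = 2·41 + 2 = 84.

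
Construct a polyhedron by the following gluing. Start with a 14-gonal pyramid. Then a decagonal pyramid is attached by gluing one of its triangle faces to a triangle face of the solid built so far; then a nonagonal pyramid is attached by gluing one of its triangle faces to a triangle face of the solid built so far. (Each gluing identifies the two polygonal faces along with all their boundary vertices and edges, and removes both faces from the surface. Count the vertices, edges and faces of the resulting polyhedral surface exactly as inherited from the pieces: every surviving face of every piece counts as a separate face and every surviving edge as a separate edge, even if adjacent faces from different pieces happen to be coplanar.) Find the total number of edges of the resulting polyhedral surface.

60

A 14-gonal pyramid: V=15, E=28, F=15.
Attach a decagonal pyramid (V=11, E=20, F=11) along a 3-gon: merge 3 vertices and 3 edges, delete both glued faces → V=23, E=45, F=24.
Attach a nonagonal pyramid (V=10, E=18, F=10) along a 3-gon: merge 3 vertices and 3 edges, delete both glued faces → V=30, E=60, F=32.
Check: V − E + F = 30 − 60 + 32 = 2.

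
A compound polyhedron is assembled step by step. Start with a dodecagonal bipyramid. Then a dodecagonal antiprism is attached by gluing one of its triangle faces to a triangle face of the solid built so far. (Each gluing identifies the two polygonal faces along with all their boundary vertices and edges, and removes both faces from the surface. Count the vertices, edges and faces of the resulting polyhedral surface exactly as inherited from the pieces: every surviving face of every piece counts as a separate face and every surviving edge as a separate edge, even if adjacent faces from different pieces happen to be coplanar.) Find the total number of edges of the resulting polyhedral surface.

81

A dodecagonal bipyramid: V=14, E=36, F=24.
Attach a dodecagonal antiprism (V=24, E=48, F=26) along a 3-gon: merge 3 vertices and 3 edges, delete both glued faces → V=35, E=81, F=48.
Check: V − E + F = 35 − 81 + 48 = 2.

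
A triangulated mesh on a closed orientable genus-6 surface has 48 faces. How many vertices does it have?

14

χ = 2 − 2·6 = -10, and every face is a triangle so 3F = 2E.
E = 3·48/2 = 72. Then V = -10 + E − F = -10 + 72 − 48 = 14.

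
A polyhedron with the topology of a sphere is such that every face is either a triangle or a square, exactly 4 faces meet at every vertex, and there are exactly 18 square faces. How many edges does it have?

Let x be the number of triangles; then F = 18 + x.
Edge–face incidences: 2E = 4·18 + 3·x = 72 + 3x.
Every vertex has degree 4, so 4V = 2E.
Euler: V − E + F = 2 ⇒ (2E)/4 − E + (18 + x) = 2.
Multiply by 8: 2·(2E) − 4·(2E) + 8·(18 + x) = 16, i.e. 144 + 8x − 2·(72 + 3x) = 16.
Collecting terms: 2x = 16, so x = 8.
Then 2E = 72 + 3·8 = 96, so E = 48, V = 2E/4 = 24, F = 18 + 8 = 26.

48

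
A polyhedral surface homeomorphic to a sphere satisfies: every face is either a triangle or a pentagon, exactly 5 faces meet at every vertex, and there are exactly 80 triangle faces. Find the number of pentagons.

Let x be the number of pentagons; then F = 80 + x.
Edge–face incidences: 2E = 3·80 + 5·x = 240 + 5x.
Every vertex has degree 5, so 5V = 2E.
Euler: V − E + F = 2 ⇒ (2E)/5 − E + (80 + x) = 2.
Multiply by 10: 2·(2E) − 5·(2E) + 10·(80 + x) = 20, i.e. 800 + 10x − 3·(240 + 5x) = 20.
Collecting terms: −5x + 80 = 20, so −5x = −60, so x = 12.
Then 2E = 240 + 5·12 = 300, so E = 150, V = 2E/5 = 60, F = 80 + 12 = 92.

12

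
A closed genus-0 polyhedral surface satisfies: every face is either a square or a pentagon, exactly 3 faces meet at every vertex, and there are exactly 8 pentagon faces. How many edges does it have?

Let x be the number of squares; then F = 8 + x.
Edge–face incidences: 2E = 5·8 + 4·x = 40 + 4x.
Every vertex has degree 3, so 3V = 2E.
Euler: V − E + F = 2 ⇒ (2E)/3 − E + (8 + x) = 2.
Multiply by 6: 2·(2E) − 3·(2E) + 6·(8 + x) = 12, i.e. 48 + 6x − (40 + 4x) = 12.
Collecting terms: 2x + 8 = 12, so 2x = 4, so x = 2.
Then 2E = 40 + 4·2 = 48, so E = 24, V = 2E/3 = 16, F = 8 + 2 = 10.

24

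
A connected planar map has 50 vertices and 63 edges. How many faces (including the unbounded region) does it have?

15

Euler's formula for a connected plane graph: V − E + F = 2, so F = 2 − 50 + 63 = 15.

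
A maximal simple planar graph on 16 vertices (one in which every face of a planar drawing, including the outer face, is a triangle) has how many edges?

In a plane triangulation 3F = 2E and V − E + F = 2, so E = 3V − 6 = 3·16 − 6 = 42.

42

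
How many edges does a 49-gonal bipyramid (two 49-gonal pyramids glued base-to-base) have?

A bipyramid over an n-gon has 2n triangular faces and n + 2 vertices: V = 49 + 2 = 51, E = 3·49 = 147, F = 2·49 = 98.
Check: V − E + F = 51 − 147 + 98 = 2.

147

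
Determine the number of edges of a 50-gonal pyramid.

A pyramid on an n-gon base has one n-gon and n triangles: V = 50 + 1 = 51, E = 2·50 = 100, F = 50 + 1 = 51.

100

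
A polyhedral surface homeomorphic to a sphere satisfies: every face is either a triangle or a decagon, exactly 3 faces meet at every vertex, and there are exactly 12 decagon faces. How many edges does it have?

Let x be the number of triangles; then F = 12 + x.
Edge–face incidences: 2E = 10·12 + 3·x = 120 + 3x.
Every vertex has degree 3, so 3V = 2E.
Euler: V − E + F = 2 ⇒ (2E)/3 − E + (12 + x) = 2.
Multiply by 6: 2·(2E) − 3·(2E) + 6·(12 + x) = 12, i.e. 72 + 6x − (120 + 3x) = 12.
Collecting terms: 3x − 48 = 12, so 3x = 60, so x = 20.
Then 2E = 120 + 3·20 = 180, so E = 90, V = 2E/3 = 60, F = 12 + 20 = 32.

90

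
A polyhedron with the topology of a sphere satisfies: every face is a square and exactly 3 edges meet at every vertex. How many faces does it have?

Each face has 4 edges and each edge borders two faces, so 2E = 4F.
Each vertex has degree 3, so 3V = 2E and hence V = 4F/3.
Euler: V − E + F = 2 ⇒ (4F/3) − (4F/2) + F = 2.
Multiply by 6: (8 − 12 + 6)F = 12, i.e. 2F = 12.
So F = 6, E = 4·6/2 = 12, V = 4·6/3 = 8.

6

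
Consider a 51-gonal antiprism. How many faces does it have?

An antiprism on an n-gon has two n-gon caps and 2n triangles: V = 2·51 = 102, E = 4·51 = 204, F = 2·51 + 2 = 104.

104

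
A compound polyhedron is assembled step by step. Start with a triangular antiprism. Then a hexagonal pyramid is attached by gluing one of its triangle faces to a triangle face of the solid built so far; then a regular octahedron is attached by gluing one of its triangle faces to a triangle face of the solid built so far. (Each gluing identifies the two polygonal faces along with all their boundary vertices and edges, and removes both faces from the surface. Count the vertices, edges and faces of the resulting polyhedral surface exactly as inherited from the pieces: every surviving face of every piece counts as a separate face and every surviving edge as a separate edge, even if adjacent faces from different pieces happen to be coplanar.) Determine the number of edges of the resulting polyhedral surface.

A triangular antiprism: V=6, E=12, F=8.
Attach a hexagonal pyramid (V=7, E=12, F=7) along a 3-gon: merge 3 vertices and 3 edges, delete both glued faces → V=10, E=21, F=13.
Attach a regular octahedron (V=6, E=12, F=8) along a 3-gon: merge 3 vertices and 3 edges, delete both glued faces → V=13, E=30, F=19.
Check: V − E + F = 13 − 30 + 19 = 2.

30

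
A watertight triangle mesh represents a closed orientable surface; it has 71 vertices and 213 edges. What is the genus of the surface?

1

Every face is a triangle and each edge borders two faces, so 3F = 2·213, giving F = 142.
χ = V − E + F = 71 − 213 + 142 = 0.
For a closed orientable surface χ = 2 − 2g, so g = (2 − (0))/2 = 1.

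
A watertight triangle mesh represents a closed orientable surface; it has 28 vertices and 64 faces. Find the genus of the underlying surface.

3

Every face is a triangle, so 2E = 3·64 = 192, giving E = 96.
χ = V − E + F = 28 − 96 + 64 = -4.
For a closed orientable surface χ = 2 − 2g, so g = (2 − (-4))/2 = 3.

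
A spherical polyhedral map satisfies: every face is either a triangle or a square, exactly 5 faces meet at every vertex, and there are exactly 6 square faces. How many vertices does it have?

24

Let x be the number of triangles; then F = 6 + x.
Edge–face incidences: 2E = 4·6 + 3·x = 24 + 3x.
Every vertex has degree 5, so 5V = 2E.
Euler: V − E + F = 2 ⇒ (2E)/5 − E + (6 + x) = 2.
Multiply by 10: 2·(2E) − 5·(2E) + 10·(6 + x) = 20, i.e. 60 + 10x − 3·(24 + 3x) = 20.
Collecting terms: x − 12 = 20, so x = 32.
Then 2E = 24 + 3·32 = 120, so E = 60, V = 2E/5 = 24, F = 6 + 32 = 38.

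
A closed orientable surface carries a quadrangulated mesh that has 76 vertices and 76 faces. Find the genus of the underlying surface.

1

Every face is a square, so 2E = 4·76 = 304, giving E = 152.
χ = V − E + F = 76 − 152 + 76 = 0.
For a closed orientable surface χ = 2 − 2g, so g = (2 − (0))/2 = 1.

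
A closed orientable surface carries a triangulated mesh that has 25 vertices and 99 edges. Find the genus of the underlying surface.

Every face is a triangle and each edge borders two faces, so 3F = 2·99, giving F = 66.
χ = V − E + F = 25 − 99 + 66 = -8.
For a closed orientable surface χ = 2 − 2g, so g = (2 − (-8))/2 = 5.

5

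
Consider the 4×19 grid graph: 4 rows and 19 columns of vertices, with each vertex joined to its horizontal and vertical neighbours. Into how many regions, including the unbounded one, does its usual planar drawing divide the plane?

The grid has V = 4·19 = 76 vertices and E = 4·18 + 19·3 = 129 edges.
F = 2 − V + E = 2 − 76 + 129 = 55.

55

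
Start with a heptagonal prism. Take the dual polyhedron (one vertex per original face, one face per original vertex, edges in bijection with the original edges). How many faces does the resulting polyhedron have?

14

The base solid has V = 14, E = 21, F = 9.
The dual swaps V and F and preserves E: V′ = F = 9, E′ = E = 21, F′ = V = 14.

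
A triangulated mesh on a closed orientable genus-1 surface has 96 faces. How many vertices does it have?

χ = 2 − 2·1 = 0, and every face is a triangle so 3F = 2E.
E = 3·96/2 = 144. Then V = 0 + E − F = 0 + 144 − 96 = 48.

48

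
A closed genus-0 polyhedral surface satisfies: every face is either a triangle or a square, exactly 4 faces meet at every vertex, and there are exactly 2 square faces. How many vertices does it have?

8

Let x be the number of triangles; then F = 2 + x.
Edge–face incidences: 2E = 4·2 + 3·x = 8 + 3x.
Every vertex has degree 4, so 4V = 2E.
Euler: V − E + F = 2 ⇒ (2E)/4 − E + (2 + x) = 2.
Multiply by 8: 2·(2E) − 4·(2E) + 8·(2 + x) = 16, i.e. 16 + 8x − 2·(8 + 3x) = 16.
Collecting terms: 2x = 16, so x = 8.
Then 2E = 8 + 3·8 = 32, so E = 16, V = 2E/4 = 8, F = 2 + 8 = 10.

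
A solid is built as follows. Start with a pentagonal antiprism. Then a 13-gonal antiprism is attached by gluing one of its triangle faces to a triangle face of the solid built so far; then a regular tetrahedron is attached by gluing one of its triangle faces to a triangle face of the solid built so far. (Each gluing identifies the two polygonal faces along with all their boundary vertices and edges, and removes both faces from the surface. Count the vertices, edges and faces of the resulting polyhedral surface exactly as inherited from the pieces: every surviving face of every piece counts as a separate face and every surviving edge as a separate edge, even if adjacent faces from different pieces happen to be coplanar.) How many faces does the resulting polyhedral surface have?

40

A pentagonal antiprism: V=10, E=20, F=12.
Attach a 13-gonal antiprism (V=26, E=52, F=28) along a 3-gon: merge 3 vertices and 3 edges, delete both glued faces → V=33, E=69, F=38.
Attach a regular tetrahedron (V=4, E=6, F=4) along a 3-gon: merge 3 vertices and 3 edges, delete both glued faces → V=34, E=72, F=40.
Check: V − E + F = 34 − 72 + 40 = 2.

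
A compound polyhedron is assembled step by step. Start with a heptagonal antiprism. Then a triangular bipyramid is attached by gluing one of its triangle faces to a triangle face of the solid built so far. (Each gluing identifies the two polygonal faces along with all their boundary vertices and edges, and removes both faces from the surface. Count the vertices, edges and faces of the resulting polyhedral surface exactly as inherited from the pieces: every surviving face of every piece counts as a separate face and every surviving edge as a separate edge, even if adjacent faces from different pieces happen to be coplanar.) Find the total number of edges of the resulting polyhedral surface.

34

A heptagonal antiprism: V=14, E=28, F=16.
Attach a triangular bipyramid (V=5, E=9, F=6) along a 3-gon: merge 3 vertices and 3 edges, delete both glued faces → V=16, E=34, F=20.
Check: V − E + F = 16 − 34 + 20 = 2.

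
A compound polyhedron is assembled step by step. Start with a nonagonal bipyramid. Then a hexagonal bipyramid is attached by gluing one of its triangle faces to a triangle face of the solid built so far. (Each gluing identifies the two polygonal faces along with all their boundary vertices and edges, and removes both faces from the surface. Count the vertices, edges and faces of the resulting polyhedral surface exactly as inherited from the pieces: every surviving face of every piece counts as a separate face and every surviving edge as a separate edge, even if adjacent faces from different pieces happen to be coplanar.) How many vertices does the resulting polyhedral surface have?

A nonagonal bipyramid: V=11, E=27, F=18.
Attach a hexagonal bipyramid (V=8, E=18, F=12) along a 3-gon: merge 3 vertices and 3 edges, delete both glued faces → V=16, E=42, F=28.
Check: V − E + F = 16 − 42 + 28 = 2.

16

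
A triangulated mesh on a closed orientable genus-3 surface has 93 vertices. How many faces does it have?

χ = 2 − 2·3 = -4, and every face is a triangle so 3F = 2E.
V − E + F = -4 with E = 3F/2 gives 93 − (3/2 − 1)·F = -4, so F = 194 and E = 291.

194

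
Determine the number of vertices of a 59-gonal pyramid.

60

A pyramid on an n-gon base has one n-gon and n triangles: V = 59 + 1 = 60, E = 2·59 = 118, F = 59 + 1 = 60.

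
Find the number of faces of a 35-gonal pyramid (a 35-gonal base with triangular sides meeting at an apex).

36

A pyramid on an n-gon base has one n-gon and n triangles: V = 35 + 1 = 36, E = 2·35 = 70, F = 35 + 1 = 36.
Check: V − E + F = 36 − 70 + 36 = 2.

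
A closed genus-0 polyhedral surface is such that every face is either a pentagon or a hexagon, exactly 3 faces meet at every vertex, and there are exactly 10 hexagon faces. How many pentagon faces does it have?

Let x be the number of pentagons; then F = 10 + x.
Edge–face incidences: 2E = 6·10 + 5·x = 60 + 5x.
Every vertex has degree 3, so 3V = 2E.
Euler: V − E + F = 2 ⇒ (2E)/3 − E + (10 + x) = 2.
Multiply by 6: 2·(2E) − 3·(2E) + 6·(10 + x) = 12, i.e. 60 + 6x − (60 + 5x) = 12.
Collecting terms: x = 12.
Then 2E = 60 + 5·12 = 120, so E = 60, V = 2E/3 = 40, F = 10 + 12 = 22.

12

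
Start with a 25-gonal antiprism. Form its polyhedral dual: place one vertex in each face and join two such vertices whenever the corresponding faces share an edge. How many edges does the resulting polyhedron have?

100

The base solid has V = 50, E = 100, F = 52.
The dual swaps V and F and preserves E: V′ = F = 52, E′ = E = 100, F′ = V = 50.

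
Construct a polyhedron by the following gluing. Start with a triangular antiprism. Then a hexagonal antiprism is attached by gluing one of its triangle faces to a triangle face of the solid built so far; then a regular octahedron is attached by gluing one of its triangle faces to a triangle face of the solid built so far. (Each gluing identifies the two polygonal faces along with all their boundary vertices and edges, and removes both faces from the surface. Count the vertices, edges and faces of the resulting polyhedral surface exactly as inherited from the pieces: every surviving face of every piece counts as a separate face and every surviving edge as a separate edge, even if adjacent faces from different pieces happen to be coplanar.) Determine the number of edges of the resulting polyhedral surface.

42

A triangular antiprism: V=6, E=12, F=8.
Attach a hexagonal antiprism (V=12, E=24, F=14) along a 3-gon: merge 3 vertices and 3 edges, delete both glued faces → V=15, E=33, F=20.
Attach a regular octahedron (V=6, E=12, F=8) along a 3-gon: merge 3 vertices and 3 edges, delete both glued faces → V=18, E=42, F=26.
Check: V − E + F = 18 − 42 + 26 = 2.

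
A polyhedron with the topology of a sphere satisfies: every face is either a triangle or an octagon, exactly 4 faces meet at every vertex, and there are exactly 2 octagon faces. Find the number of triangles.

Let x be the number of triangles; then F = 2 + x.
Edge–face incidences: 2E = 8·2 + 3·x = 16 + 3x.
Every vertex has degree 4, so 4V = 2E.
Euler: V − E + F = 2 ⇒ (2E)/4 − E + (2 + x) = 2.
Multiply by 8: 2·(2E) − 4·(2E) + 8·(2 + x) = 16, i.e. 16 + 8x − 2·(16 + 3x) = 16.
Collecting terms: 2x − 16 = 16, so 2x = 32, so x = 16.
Then 2E = 16 + 3·16 = 64, so E = 32, V = 2E/4 = 16, F = 2 + 16 = 18.

16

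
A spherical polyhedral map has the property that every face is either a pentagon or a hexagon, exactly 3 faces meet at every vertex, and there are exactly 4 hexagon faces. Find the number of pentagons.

Let x be the number of pentagons; then F = 4 + x.
Edge–face incidences: 2E = 6·4 + 5·x = 24 + 5x.
Every vertex has degree 3, so 3V = 2E.
Euler: V − E + F = 2 ⇒ (2E)/3 − E + (4 + x) = 2.
Multiply by 6: 2·(2E) − 3·(2E) + 6·(4 + x) = 12, i.e. 24 + 6x − (24 + 5x) = 12.
Collecting terms: x = 12.
Then 2E = 24 + 5·12 = 84, so E = 42, V = 2E/3 = 28, F = 4 + 12 = 16.

12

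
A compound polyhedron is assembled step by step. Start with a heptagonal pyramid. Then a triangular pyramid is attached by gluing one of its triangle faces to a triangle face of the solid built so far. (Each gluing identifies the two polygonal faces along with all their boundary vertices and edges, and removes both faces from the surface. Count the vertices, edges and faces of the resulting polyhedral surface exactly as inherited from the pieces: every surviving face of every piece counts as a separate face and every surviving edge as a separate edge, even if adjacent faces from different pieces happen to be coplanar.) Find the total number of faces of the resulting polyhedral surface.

10

A heptagonal pyramid: V=8, E=14, F=8.
Attach a triangular pyramid (V=4, E=6, F=4) along a 3-gon: merge 3 vertices and 3 edges, delete both glued faces → V=9, E=17, F=10.
Check: V − E + F = 9 − 17 + 10 = 2.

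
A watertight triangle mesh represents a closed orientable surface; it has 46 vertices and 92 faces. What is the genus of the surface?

1

Every face is a triangle, so 2E = 3·92 = 276, giving E = 138.
χ = V − E + F = 46 − 138 + 92 = 0.
For a closed orientable surface χ = 2 − 2g, so g = (2 − (0))/2 = 1.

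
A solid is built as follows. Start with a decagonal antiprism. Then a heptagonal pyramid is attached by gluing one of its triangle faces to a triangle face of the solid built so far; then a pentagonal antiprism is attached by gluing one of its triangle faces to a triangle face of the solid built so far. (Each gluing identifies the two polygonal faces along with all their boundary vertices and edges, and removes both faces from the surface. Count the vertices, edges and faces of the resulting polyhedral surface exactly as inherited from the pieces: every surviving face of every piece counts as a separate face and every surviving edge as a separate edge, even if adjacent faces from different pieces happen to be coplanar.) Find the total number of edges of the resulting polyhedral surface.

68

A decagonal antiprism: V=20, E=40, F=22.
Attach a heptagonal pyramid (V=8, E=14, F=8) along a 3-gon: merge 3 vertices and 3 edges, delete both glued faces → V=25, E=51, F=28.
Attach a pentagonal antiprism (V=10, E=20, F=12) along a 3-gon: merge 3 vertices and 3 edges, delete both glued faces → V=32, E=68, F=38.
Check: V − E + F = 32 − 68 + 38 = 2.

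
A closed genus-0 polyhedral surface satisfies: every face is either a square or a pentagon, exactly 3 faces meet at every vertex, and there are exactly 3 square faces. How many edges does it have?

Let x be the number of pentagons; then F = 3 + x.
Edge–face incidences: 2E = 4·3 + 5·x = 12 + 5x.
Every vertex has degree 3, so 3V = 2E.
Euler: V − E + F = 2 ⇒ (2E)/3 − E + (3 + x) = 2.
Multiply by 6: 2·(2E) − 3·(2E) + 6·(3 + x) = 12, i.e. 18 + 6x − (12 + 5x) = 12.
Collecting terms: x + 6 = 12, so x = 6.
Then 2E = 12 + 5·6 = 42, so E = 21, V = 2E/3 = 14, F = 3 + 6 = 9.

21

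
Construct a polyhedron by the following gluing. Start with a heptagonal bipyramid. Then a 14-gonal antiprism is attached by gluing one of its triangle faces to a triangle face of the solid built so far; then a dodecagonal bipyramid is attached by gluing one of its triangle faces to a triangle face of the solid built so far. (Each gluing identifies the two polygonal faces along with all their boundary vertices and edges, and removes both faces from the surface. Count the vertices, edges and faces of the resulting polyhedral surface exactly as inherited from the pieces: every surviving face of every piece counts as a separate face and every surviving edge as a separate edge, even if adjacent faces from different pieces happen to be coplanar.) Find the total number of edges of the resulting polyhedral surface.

A heptagonal bipyramid: V=9, E=21, F=14.
Attach a 14-gonal antiprism (V=28, E=56, F=30) along a 3-gon: merge 3 vertices and 3 edges, delete both glued faces → V=34, E=74, F=42.
Attach a dodecagonal bipyramid (V=14, E=36, F=24) along a 3-gon: merge 3 vertices and 3 edges, delete both glued faces → V=45, E=107, F=64.
Check: V − E + F = 45 − 107 + 64 = 2.

107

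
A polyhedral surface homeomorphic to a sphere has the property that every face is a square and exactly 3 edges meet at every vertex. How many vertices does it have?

Each face has 4 edges and each edge borders two faces, so 2E = 4F.
Each vertex has degree 3, so 3V = 2E and hence V = 4F/3.
Euler: V − E + F = 2 ⇒ (4F/3) − (4F/2) + F = 2.
Multiply by 6: (8 − 12 + 6)F = 12, i.e. 2F = 12.
So F = 6, E = 4·6/2 = 12, V = 4·6/3 = 8.

8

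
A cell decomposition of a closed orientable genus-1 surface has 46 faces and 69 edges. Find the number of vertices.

23

For a closed orientable surface of genus 1, χ = 2 − 2·1 = 0.
V = 0 + E − F = 0 + 69 − 46 = 23.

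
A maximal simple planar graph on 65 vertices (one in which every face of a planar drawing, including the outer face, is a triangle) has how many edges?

189

In a plane triangulation 3F = 2E and V − E + F = 2, so E = 3V − 6 = 3·65 − 6 = 189.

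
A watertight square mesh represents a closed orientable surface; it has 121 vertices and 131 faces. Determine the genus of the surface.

6

Every face is a square, so 2E = 4·131 = 524, giving E = 262.
χ = V − E + F = 121 − 262 + 131 = -10.
For a closed orientable surface χ = 2 − 2g, so g = (2 − (-10))/2 = 6.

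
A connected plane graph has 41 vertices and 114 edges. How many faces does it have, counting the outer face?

75

Euler's formula for a connected plane graph: V − E + F = 2, so F = 2 − 41 + 114 = 75.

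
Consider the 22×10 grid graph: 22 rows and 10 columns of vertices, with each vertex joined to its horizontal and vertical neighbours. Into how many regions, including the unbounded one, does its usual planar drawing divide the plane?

190

The grid has V = 22·10 = 220 vertices and E = 22·9 + 10·21 = 408 edges.
F = 2 − V + E = 2 − 220 + 408 = 190.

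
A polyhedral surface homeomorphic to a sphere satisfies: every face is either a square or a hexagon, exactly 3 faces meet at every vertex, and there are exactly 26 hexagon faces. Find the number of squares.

6

Let x be the number of squares; then F = 26 + x.
Edge–face incidences: 2E = 6·26 + 4·x = 156 + 4x.
Every vertex has degree 3, so 3V = 2E.
Euler: V − E + F = 2 ⇒ (2E)/3 − E + (26 + x) = 2.
Multiply by 6: 2·(2E) − 3·(2E) + 6·(26 + x) = 12, i.e. 156 + 6x − (156 + 4x) = 12.
Collecting terms: 2x = 12, so x = 6.
Then 2E = 156 + 4·6 = 180, so E = 90, V = 2E/3 = 60, F = 26 + 6 = 32.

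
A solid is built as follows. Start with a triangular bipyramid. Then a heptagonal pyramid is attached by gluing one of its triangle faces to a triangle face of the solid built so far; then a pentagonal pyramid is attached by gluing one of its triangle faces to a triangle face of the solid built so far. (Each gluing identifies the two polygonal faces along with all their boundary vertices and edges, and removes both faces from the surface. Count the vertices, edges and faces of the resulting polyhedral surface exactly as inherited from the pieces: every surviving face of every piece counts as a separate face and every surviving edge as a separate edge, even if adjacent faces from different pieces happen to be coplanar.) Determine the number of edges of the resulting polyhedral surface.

A triangular bipyramid: V=5, E=9, F=6.
Attach a heptagonal pyramid (V=8, E=14, F=8) along a 3-gon: merge 3 vertices and 3 edges, delete both glued faces → V=10, E=20, F=12.
Attach a pentagonal pyramid (V=6, E=10, F=6) along a 3-gon: merge 3 vertices and 3 edges, delete both glued faces → V=13, E=27, F=16.
Check: V − E + F = 13 − 27 + 16 = 2.

27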